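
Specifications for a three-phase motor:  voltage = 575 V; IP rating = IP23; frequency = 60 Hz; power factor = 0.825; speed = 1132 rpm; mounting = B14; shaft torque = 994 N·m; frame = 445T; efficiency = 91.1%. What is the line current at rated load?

ω = 2π×1132/60 = 118.5 rad/s; P_out = τω = 994 × 118.5 = 117789 W
P_in = P_out / η = 117789 / 0.911 = 129296 W
I_L = P_in / (√3·V_L·cosφ) = 129296 / (1.732 × 575 × 0.825) = 157 A

157 A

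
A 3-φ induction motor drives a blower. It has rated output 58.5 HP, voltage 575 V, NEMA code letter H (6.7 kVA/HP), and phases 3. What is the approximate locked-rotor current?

S_LR = 6.7 × 58.5 = 391.95 kVA
I_LR = S_LR/(√3·V_L) = 391950/(1.732×575) = 394 A

394 A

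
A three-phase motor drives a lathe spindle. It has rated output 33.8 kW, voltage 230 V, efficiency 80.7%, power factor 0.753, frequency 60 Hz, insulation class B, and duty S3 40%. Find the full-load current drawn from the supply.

P_out = 33.8 kW = 33800 W
P_in = P_out / η = 33800 / 0.807 = 41884 W
I_L = P_in / (√3·V_L·cosφ) = 41884 / (1.732 × 230 × 0.753) = 140 A

140 A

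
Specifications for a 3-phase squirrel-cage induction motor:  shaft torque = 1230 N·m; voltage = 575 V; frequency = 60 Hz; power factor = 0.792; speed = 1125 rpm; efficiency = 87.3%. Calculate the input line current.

ω = 2π×1125/60 = 117.8 rad/s; P_out = τω = 1230 × 117.8 = 144894 W
P_in = P_out / η = 144894 / 0.873 = 165973 W
I_L = P_in / (√3·V_L·cosφ) = 165973 / (1.732 × 575 × 0.792) = 210 A

210 A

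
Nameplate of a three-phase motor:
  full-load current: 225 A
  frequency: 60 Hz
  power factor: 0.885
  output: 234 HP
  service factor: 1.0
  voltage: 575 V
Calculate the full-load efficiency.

P_out = 234 × 746 = 174564 W
P_in = √3·V_L·I_L·cosφ = 1.732 × 575 × 225 × 0.885 = 198309 W
η = P_out / P_in = 174564 / 198309 = 0.880 = 88.0%

88.0 %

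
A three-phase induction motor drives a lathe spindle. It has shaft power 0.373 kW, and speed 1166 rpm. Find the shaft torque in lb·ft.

2.25 lb·ft

ω = 2π × 1166/60 = 122.1 rad/s
τ = P/ω = 373/122.1 = 3.055 N·m
In lb·ft: 3.055/1.356 = 2.25 lb·ft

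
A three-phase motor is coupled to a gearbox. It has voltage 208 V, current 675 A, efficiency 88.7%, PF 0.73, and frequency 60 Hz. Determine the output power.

157 kW

P_in = √3·V·I·cosφ = 1.732 × 208 × 675 × 0.73 = 177516 W
P_out = η·P_in = 0.887 × 177516 = 157457 W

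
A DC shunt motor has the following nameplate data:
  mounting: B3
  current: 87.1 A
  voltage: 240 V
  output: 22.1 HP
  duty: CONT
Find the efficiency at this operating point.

P_out = 22.1 × 746 = 16487 W
P_in = V·I = 240 × 87.1 = 20904 W
η = P_out / P_in = 16487 / 20904 = 0.789 = 78.9%

78.9 %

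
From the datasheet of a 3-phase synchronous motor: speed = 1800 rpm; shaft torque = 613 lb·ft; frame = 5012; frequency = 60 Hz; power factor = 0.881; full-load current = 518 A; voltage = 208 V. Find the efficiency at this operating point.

95.3 %

τ = 613 lb·ft × 1.356 = 831.2 N·m
ω = 2π × 1800/60 = 188.5 rad/s; P_out = τω = 831.2 × 188.5 = 156681 W
P_in = √3·V_L·I_L·cosφ = 1.732 × 208 × 518 × 0.881 = 164406 W
η = P_out / P_in = 156681 / 164406 = 0.953 = 95.3%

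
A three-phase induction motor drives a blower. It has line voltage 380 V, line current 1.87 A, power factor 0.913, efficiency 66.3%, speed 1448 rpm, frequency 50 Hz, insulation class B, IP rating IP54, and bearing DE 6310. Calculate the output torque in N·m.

P_in = √3·V·I·cosφ = 1.732 × 380 × 1.87 × 0.913 = 1124 W
P_out = η·P_in = 0.663 × 1124 = 745 W
n = 1448 rpm
ω = 2π×1448/60 = 151.6 rad/s
τ = P_out/ω = 745/151.6 = 4.91 N·m

4.91 N·m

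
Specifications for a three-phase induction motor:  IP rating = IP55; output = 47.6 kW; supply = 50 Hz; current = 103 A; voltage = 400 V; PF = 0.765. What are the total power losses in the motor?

P_in = √3·V·I·cosφ = 1.732×400×103×0.765 = 54589 W
P_out = 47600 W
Losses = P_in − P_out = 54589 − 47600 = 6989 W

6990 W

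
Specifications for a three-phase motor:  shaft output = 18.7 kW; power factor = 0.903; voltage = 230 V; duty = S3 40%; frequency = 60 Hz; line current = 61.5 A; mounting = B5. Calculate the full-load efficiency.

P_out = 18.7 kW = 18700 W
P_in = √3·V_L·I_L·cosφ = 1.732 × 230 × 61.5 × 0.903 = 22123 W
η = P_out / P_in = 18700 / 22123 = 0.845 = 84.5%

84.5 %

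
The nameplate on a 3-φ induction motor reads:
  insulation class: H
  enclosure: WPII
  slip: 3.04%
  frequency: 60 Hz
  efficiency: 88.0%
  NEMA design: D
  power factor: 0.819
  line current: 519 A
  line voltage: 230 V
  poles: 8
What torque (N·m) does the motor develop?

P_in = √3·V·I·cosφ = 1.732 × 230 × 519 × 0.819 = 169327 W
P_out = η·P_in = 0.88 × 169327 = 149008 W
n_s = 120×60/8 = 900 rpm; n = 900×(1−0.0304) = 873 rpm
ω = 2π×873/60 = 91.42 rad/s
τ = P_out/ω = 149008/91.42 = 1630 N·m

1630 N·m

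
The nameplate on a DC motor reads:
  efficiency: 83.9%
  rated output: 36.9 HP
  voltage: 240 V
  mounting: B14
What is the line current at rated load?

P_out = 36.9 × 746 = 27527 W
P_in = P_out / η = 27527 / 0.839 = 32809 W
I = P_in / V = 32809 / 240 = 137 A

137 A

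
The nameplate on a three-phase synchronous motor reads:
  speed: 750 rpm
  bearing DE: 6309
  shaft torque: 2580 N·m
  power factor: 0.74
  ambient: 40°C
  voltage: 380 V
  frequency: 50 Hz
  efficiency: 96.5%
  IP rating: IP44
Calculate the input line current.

431 A

ω = 2π×750/60 = 78.54 rad/s; P_out = τω = 2580 × 78.54 = 202633 W
P_in = P_out / η = 202633 / 0.965 = 209982 W
I_L = P_in / (√3·V_L·cosφ) = 209982 / (1.732 × 380 × 0.74) = 431 A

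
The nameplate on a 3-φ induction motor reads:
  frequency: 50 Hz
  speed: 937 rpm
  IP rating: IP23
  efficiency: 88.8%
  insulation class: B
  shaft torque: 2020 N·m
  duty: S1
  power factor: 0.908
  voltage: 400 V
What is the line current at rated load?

ω = 2π×937/60 = 98.12 rad/s; P_out = τω = 2020 × 98.12 = 198202 W
P_in = P_out / η = 198202 / 0.888 = 223200 W
I_L = P_in / (√3·V_L·cosφ) = 223200 / (1.732 × 400 × 0.908) = 355 A

355 A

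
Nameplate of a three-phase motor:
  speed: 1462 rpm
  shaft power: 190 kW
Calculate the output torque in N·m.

ω = 2π × 1462/60 = 153.1 rad/s
τ = P/ω = 190000/153.1 = 1240 N·m

1240 N·m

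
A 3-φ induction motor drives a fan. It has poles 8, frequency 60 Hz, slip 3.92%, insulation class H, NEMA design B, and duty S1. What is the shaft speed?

865 rpm

n_s = 120f/p = 120×60/8 = 900 rpm
n = n_s(1 − s) = 900 × (1 − 0.0392) = 865 rpm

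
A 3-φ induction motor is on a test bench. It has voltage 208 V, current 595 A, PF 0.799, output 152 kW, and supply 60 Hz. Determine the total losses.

P_in = √3·V·I·cosφ = 1.732×208×595×0.799 = 171268 W
P_out = 152000 W
Losses = P_in − P_out = 171268 − 152000 = 19268 W

19300 W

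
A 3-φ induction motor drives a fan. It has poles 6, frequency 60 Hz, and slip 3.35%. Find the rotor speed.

n_s = 120f/p = 120×60/6 = 1200 rpm
n = n_s(1 − s) = 1200 × (1 − 0.0335) = 1160 rpm

1160 rpm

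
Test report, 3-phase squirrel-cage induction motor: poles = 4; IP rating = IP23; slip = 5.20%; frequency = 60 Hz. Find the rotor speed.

1706 rpm

n_s = 120f/p = 120×60/4 = 1800 rpm
n = n_s(1 − s) = 1800 × (1 − 0.052) = 1706 rpm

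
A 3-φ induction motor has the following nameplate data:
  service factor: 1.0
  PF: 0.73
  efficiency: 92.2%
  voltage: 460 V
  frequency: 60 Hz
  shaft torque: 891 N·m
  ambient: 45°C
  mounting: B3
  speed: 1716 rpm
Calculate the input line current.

ω = 2π×1716/60 = 179.7 rad/s; P_out = τω = 891 × 179.7 = 160113 W
P_in = P_out / η = 160113 / 0.922 = 173658 W
I_L = P_in / (√3·V_L·cosφ) = 173658 / (1.732 × 460 × 0.73) = 299 A

299 A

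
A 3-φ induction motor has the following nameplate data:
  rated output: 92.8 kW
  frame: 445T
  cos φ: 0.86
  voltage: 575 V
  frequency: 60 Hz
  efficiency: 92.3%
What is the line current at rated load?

117 A

P_out = 92.8 kW = 92800 W
P_in = P_out / η = 92800 / 0.923 = 100542 W
I_L = P_in / (√3·V_L·cosφ) = 100542 / (1.732 × 575 × 0.86) = 117 A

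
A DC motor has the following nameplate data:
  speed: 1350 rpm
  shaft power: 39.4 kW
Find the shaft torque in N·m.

279 N·m

ω = 2π × 1350/60 = 141.4 rad/s
τ = P/ω = 39400/141.4 = 279 N·m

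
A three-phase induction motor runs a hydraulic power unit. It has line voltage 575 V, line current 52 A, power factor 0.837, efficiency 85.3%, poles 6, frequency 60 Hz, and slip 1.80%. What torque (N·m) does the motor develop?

P_in = √3·V·I·cosφ = 1.732 × 575 × 52 × 0.837 = 43346 W
P_out = η·P_in = 0.853 × 43346 = 36974 W
n_s = 120×60/6 = 1200 rpm; n = 1200×(1−0.018) = 1178 rpm
ω = 2π×1178/60 = 123.4 rad/s
τ = P_out/ω = 36974/123.4 = 300 N·m

300 N·m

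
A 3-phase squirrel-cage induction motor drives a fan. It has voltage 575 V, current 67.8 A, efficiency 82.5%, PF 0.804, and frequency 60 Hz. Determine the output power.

44.8 kW

P_in = √3·V·I·cosφ = 1.732 × 575 × 67.8 × 0.804 = 54288 W
P_out = η·P_in = 0.825 × 54288 = 44788 W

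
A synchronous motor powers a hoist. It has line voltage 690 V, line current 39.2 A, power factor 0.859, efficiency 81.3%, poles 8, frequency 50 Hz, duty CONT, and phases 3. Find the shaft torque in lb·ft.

307 lb·ft

P_in = √3·V·I·cosφ = 1.732 × 690 × 39.2 × 0.859 = 40242 W
P_out = η·P_in = 0.813 × 40242 = 32717 W
n = n_s = 120×50/8 = 750 rpm (synchronous)
ω = 2π×750/60 = 78.54 rad/s
τ = P_out/ω = 32717/78.54 = 416.6 N·m
In lb·ft: 416.6/1.356 = 307 lb·ft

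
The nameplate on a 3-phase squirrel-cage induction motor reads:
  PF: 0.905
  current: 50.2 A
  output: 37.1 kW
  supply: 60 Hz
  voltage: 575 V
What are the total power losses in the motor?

P_in = √3·V·I·cosφ = 1.732×575×50.2×0.905 = 45245 W
P_out = 37100 W
Losses = P_in − P_out = 45245 − 37100 = 8145 W

8150 W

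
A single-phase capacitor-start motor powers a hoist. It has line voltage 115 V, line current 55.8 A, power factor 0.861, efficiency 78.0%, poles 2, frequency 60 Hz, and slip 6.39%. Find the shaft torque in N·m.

12.2 N·m

P_in = V·I·cosφ = 115 × 55.8 × 0.861 = 5525 W
P_out = η·P_in = 0.78 × 5525 = 4310 W
n_s = 120×60/2 = 3600 rpm; n = 3600×(1−0.0639) = 3370 rpm
ω = 2π×3370/60 = 352.9 rad/s
τ = P_out/ω = 4310/352.9 = 12.2 N·m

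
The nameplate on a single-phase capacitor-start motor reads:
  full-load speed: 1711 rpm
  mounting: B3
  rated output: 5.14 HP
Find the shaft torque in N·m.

21.4 N·m

P_out = 5.14 × 746 = 3834 W
ω = 2π × 1711/60 = 179.2 rad/s
τ = P_out/ω = 3834/179.2 = 21.4 N·m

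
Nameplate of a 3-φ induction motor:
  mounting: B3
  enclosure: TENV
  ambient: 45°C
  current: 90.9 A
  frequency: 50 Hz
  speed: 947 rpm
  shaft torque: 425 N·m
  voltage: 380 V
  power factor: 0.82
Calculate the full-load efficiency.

85.9 %

ω = 2π × 947/60 = 99.17 rad/s; P_out = τω = 425 × 99.17 = 42147 W
P_in = √3·V_L·I_L·cosφ = 1.732 × 380 × 90.9 × 0.82 = 49058 W
η = P_out / P_in = 42147 / 49058 = 0.859 = 85.9%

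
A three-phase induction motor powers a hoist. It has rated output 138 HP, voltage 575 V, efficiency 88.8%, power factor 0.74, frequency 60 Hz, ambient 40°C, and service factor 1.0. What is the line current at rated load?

P_out = 138 × 746 = 102948 W
P_in = P_out / η = 102948 / 0.888 = 115932 W
I_L = P_in / (√3·V_L·cosφ) = 115932 / (1.732 × 575 × 0.74) = 157 A

157 A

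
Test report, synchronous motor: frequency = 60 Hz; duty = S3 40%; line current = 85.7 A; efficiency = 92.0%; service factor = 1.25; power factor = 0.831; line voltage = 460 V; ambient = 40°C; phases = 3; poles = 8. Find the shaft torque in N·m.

P_in = √3·V·I·cosφ = 1.732 × 460 × 85.7 × 0.831 = 56740 W
P_out = η·P_in = 0.92 × 56740 = 52201 W
n = n_s = 120×60/8 = 900 rpm (synchronous)
ω = 2π×900/60 = 94.25 rad/s
τ = P_out/ω = 52201/94.25 = 554 N·m

554 N·m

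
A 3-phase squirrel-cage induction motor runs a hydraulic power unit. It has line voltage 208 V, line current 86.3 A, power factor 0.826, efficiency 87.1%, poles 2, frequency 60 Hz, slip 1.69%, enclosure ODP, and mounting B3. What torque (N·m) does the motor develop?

P_in = √3·V·I·cosφ = 1.732 × 208 × 86.3 × 0.826 = 25680 W
P_out = η·P_in = 0.871 × 25680 = 22367 W
n_s = 120×60/2 = 3600 rpm; n = 3600×(1−0.0169) = 3539 rpm
ω = 2π×3539/60 = 370.6 rad/s
τ = P_out/ω = 22367/370.6 = 60.4 N·m

60.4 N·m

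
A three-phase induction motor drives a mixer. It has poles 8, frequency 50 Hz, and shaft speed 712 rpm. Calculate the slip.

5.07 %

n_s = 120f/p = 120×50/8 = 750 rpm
s = (n_s − n)/n_s = (750 − 712)/750 = 0.0507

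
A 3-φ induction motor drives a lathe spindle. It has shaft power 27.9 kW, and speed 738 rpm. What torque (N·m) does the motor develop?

361 N·m

ω = 2π × 738/60 = 77.28 rad/s
τ = P/ω = 27900/77.28 = 361 N·m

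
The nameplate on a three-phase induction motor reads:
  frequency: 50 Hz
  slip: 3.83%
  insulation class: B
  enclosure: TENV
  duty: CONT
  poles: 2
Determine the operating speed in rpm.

2885 rpm

n_s = 120f/p = 120×50/2 = 3000 rpm
n = n_s(1 − s) = 3000 × (1 − 0.0383) = 2885 rpm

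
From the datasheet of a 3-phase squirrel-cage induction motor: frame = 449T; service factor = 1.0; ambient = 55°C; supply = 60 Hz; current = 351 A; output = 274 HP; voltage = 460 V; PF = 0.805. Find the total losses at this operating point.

P_in = √3·V·I·cosφ = 1.732×460×351×0.805 = 225117 W
P_out = 274×746 = 204404 W
Losses = P_in − P_out = 225117 − 204404 = 20713 W

20.7 kW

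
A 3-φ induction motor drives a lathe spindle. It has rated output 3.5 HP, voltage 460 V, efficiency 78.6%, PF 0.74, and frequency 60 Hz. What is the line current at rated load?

P_out = 3.5 × 746 = 2611 W
P_in = P_out / η = 2611 / 0.786 = 3322 W
I_L = P_in / (√3·V_L·cosφ) = 3322 / (1.732 × 460 × 0.74) = 5.63 A

5.63 A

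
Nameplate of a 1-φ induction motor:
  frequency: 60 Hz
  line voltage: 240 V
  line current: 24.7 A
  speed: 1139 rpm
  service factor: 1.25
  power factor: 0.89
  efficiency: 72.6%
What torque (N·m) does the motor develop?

32.1 N·m

P_in = V·I·cosφ = 240 × 24.7 × 0.89 = 5276 W
P_out = η·P_in = 0.726 × 5276 = 3830 W
n = 1139 rpm
ω = 2π×1139/60 = 119.3 rad/s
τ = P_out/ω = 3830/119.3 = 32.1 N·m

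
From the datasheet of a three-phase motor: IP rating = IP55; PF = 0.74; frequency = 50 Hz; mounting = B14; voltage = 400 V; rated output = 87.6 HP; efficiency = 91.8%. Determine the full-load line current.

P_out = 87.6 × 746 = 65350 W
P_in = P_out / η = 65350 / 0.918 = 71187 W
I_L = P_in / (√3·V_L·cosφ) = 71187 / (1.732 × 400 × 0.74) = 139 A

139 A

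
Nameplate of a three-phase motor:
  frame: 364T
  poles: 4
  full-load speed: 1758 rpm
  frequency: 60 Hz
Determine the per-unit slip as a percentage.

2.33 %

n_s = 120f/p = 120×60/4 = 1800 rpm
s = (n_s − n)/n_s = (1800 − 1758)/1800 = 0.0233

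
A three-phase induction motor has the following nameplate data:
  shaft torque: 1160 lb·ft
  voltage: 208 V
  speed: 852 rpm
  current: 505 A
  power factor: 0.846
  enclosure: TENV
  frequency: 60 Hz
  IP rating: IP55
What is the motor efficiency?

τ = 1160 lb·ft × 1.356 = 1573 N·m
ω = 2π × 852/60 = 89.22 rad/s; P_out = τω = 1573 × 89.22 = 140343 W
P_in = √3·V_L·I_L·cosφ = 1.732 × 208 × 505 × 0.846 = 153912 W
η = P_out / P_in = 140343 / 153912 = 0.912 = 91.2%

91.2 %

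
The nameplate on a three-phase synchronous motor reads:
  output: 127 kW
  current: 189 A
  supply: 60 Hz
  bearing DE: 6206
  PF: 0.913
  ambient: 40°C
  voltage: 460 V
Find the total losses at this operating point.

P_in = √3·V·I·cosφ = 1.732×460×189×0.913 = 137480 W
P_out = 127000 W
Losses = P_in − P_out = 137480 − 127000 = 10480 W

10500 W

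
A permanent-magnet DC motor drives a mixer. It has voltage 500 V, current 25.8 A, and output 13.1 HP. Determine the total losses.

P_in = V·I = 500×25.8 = 12900 W
P_out = 13.1×746 = 9773 W
Losses = P_in − P_out = 12900 − 9773 = 3127 W

3130 W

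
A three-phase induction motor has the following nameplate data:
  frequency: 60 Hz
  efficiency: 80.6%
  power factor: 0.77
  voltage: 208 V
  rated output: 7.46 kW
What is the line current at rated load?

P_out = 7.46 kW = 7460 W
P_in = P_out / η = 7460 / 0.806 = 9256 W
I_L = P_in / (√3·V_L·cosφ) = 9256 / (1.732 × 208 × 0.77) = 33.4 A

33.4 A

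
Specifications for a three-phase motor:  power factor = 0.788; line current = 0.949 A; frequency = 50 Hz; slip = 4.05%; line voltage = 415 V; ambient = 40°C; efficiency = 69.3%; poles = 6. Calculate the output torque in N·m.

3.71 N·m

P_in = √3·V·I·cosφ = 1.732 × 415 × 0.949 × 0.788 = 538 W
P_out = η·P_in = 0.693 × 538 = 373 W
n_s = 120×50/6 = 1000 rpm; n = 1000×(1−0.0405) = 960 rpm
ω = 2π×960/60 = 100.5 rad/s
τ = P_out/ω = 373/100.5 = 3.71 N·m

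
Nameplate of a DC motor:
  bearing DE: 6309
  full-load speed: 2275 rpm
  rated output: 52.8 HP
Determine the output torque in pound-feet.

122 lb·ft

P_out = 52.8 × 746 = 39389 W
ω = 2π × 2275/60 = 238.2 rad/s
τ = P_out/ω = 39389/238.2 = 165.4 N·m
In lb·ft: 165.4/1.356 = 122 lb·ft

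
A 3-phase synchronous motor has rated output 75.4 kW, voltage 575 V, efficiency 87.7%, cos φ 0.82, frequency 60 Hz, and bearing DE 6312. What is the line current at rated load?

105 A

P_out = 75.4 kW = 75400 W
P_in = P_out / η = 75400 / 0.877 = 85975 W
I_L = P_in / (√3·V_L·cosφ) = 85975 / (1.732 × 575 × 0.82) = 105 A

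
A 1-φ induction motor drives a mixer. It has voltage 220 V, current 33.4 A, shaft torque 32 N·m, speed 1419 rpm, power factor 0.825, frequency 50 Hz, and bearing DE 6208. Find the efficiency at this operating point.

78.4 %

ω = 2π × 1419/60 = 148.6 rad/s; P_out = τω = 32 × 148.6 = 4755 W
P_in = V·I·cosφ = 220 × 33.4 × 0.825 = 6062 W
η = P_out / P_in = 4755 / 6062 = 0.784 = 78.4%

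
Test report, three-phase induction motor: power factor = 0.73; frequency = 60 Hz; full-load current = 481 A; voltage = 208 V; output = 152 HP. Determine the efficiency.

89.6 %

P_out = 152 × 746 = 113392 W
P_in = √3·V_L·I_L·cosφ = 1.732 × 208 × 481 × 0.73 = 126497 W
η = P_out / P_in = 113392 / 126497 = 0.896 = 89.6%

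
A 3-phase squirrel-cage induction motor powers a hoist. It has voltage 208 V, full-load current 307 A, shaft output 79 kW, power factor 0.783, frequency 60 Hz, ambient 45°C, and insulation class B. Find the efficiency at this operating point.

P_out = 79 kW = 79000 W
P_in = √3·V_L·I_L·cosφ = 1.732 × 208 × 307 × 0.783 = 86599 W
η = P_out / P_in = 79000 / 86599 = 0.912 = 91.2%

91.2 %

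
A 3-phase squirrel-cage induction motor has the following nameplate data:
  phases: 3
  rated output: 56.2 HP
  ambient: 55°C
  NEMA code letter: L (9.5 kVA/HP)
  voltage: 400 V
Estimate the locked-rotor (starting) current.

771 A

S_LR = 9.5 × 56.2 = 533.9 kVA
I_LR = S_LR/(√3·V_L) = 533900/(1.732×400) = 771 A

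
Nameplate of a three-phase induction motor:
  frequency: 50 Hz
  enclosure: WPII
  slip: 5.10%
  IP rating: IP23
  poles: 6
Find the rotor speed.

n_s = 120f/p = 120×50/6 = 1000 rpm
n = n_s(1 − s) = 1000 × (1 − 0.051) = 949 rpm

949 rpm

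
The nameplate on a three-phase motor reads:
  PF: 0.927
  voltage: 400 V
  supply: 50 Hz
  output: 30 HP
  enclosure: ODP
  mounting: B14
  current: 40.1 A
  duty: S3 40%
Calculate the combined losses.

P_in = √3·V·I·cosφ = 1.732×400×40.1×0.927 = 25753 W
P_out = 30×746 = 22380 W
Losses = P_in − P_out = 25753 − 22380 = 3373 W

3370 W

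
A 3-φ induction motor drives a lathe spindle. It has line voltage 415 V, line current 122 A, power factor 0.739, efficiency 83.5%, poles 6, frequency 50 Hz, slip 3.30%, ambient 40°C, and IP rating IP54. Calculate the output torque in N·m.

534 N·m

P_in = √3·V·I·cosφ = 1.732 × 415 × 122 × 0.739 = 64804 W
P_out = η·P_in = 0.835 × 64804 = 54111 W
n_s = 120×50/6 = 1000 rpm; n = 1000×(1−0.033) = 967 rpm
ω = 2π×967/60 = 101.3 rad/s
τ = P_out/ω = 54111/101.3 = 534 N·m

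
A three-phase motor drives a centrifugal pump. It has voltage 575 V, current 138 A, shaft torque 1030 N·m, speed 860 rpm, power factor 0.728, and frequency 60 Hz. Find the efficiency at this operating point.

92.7 %

ω = 2π × 860/60 = 90.06 rad/s; P_out = τω = 1030 × 90.06 = 92762 W
P_in = √3·V_L·I_L·cosφ = 1.732 × 575 × 138 × 0.728 = 100052 W
η = P_out / P_in = 92762 / 100052 = 0.927 = 92.7%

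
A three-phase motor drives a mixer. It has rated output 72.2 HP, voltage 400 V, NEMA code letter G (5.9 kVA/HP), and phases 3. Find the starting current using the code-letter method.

S_LR = 5.9 × 72.2 = 425.98 kVA
I_LR = S_LR/(√3·V_L) = 425980/(1.732×400) = 615 A

615 A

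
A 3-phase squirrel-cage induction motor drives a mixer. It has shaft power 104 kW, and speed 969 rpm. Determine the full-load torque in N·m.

ω = 2π × 969/60 = 101.5 rad/s
τ = P/ω = 104000/101.5 = 1020 N·m

1020 N·m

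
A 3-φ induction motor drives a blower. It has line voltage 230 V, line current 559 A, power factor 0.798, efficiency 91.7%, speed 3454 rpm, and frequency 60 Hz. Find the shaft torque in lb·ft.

P_in = √3·V·I·cosφ = 1.732 × 230 × 559 × 0.798 = 177701 W
P_out = η·P_in = 0.917 × 177701 = 162952 W
n = 3454 rpm
ω = 2π×3454/60 = 361.7 rad/s
τ = P_out/ω = 162952/361.7 = 450.5 N·m
In lb·ft: 450.5/1.356 = 332 lb·ft

332 lb·ft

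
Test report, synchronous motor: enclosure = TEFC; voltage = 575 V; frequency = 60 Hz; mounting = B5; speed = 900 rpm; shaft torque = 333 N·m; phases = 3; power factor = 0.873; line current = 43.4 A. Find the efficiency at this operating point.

ω = 2π × 900/60 = 94.25 rad/s; P_out = τω = 333 × 94.25 = 31385 W
P_in = √3·V_L·I_L·cosφ = 1.732 × 575 × 43.4 × 0.873 = 37733 W
η = P_out / P_in = 31385 / 37733 = 0.832 = 83.2%

83.2 %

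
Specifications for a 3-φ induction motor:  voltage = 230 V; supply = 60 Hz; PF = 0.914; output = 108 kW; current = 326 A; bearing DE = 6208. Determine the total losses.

10700 W

P_in = √3·V·I·cosφ = 1.732×230×326×0.914 = 118697 W
P_out = 108000 W
Losses = P_in − P_out = 118697 − 108000 = 10697 W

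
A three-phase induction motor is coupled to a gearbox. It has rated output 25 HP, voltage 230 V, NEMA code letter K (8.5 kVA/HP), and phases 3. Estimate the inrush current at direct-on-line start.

533 A

S_LR = 8.5 × 25 = 212.5 kVA
I_LR = S_LR/(√3·V_L) = 212500/(1.732×230) = 533 A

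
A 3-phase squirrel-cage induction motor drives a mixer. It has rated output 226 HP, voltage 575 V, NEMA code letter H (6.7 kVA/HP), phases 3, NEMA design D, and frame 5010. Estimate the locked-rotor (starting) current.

1520 A

S_LR = 6.7 × 226 = 1514.2 kVA
I_LR = S_LR/(√3·V_L) = 1514200/(1.732×575) = 1520 A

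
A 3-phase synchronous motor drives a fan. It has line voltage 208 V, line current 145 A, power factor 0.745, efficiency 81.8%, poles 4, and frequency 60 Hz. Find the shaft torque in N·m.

169 N·m

P_in = √3·V·I·cosφ = 1.732 × 208 × 145 × 0.745 = 38917 W
P_out = η·P_in = 0.818 × 38917 = 31834 W
n = n_s = 120×60/4 = 1800 rpm (synchronous)
ω = 2π×1800/60 = 188.5 rad/s
τ = P_out/ω = 31834/188.5 = 169 N·m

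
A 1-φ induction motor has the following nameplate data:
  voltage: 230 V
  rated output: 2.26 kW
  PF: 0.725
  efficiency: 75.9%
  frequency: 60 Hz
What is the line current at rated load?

17.9 A

P_out = 2.26 kW = 2260 W
P_in = P_out / η = 2260 / 0.759 = 2978 W
I = P_in / (V·cosφ) = 2978 / (230 × 0.725) = 17.9 A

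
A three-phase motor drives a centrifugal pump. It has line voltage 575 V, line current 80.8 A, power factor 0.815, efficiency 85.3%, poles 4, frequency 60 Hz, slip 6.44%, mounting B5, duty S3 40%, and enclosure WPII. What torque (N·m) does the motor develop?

317 N·m

P_in = √3·V·I·cosφ = 1.732 × 575 × 80.8 × 0.815 = 65582 W
P_out = η·P_in = 0.853 × 65582 = 55941 W
n_s = 120×60/4 = 1800 rpm; n = 1800×(1−0.0644) = 1684 rpm
ω = 2π×1684/60 = 176.3 rad/s
τ = P_out/ω = 55941/176.3 = 317 N·m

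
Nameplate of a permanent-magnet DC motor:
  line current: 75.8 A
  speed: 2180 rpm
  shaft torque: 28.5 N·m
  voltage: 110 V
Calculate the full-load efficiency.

78.0 %

ω = 2π × 2180/60 = 228.3 rad/s; P_out = τω = 28.5 × 228.3 = 6507 W
P_in = V·I = 110 × 75.8 = 8338 W
η = P_out / P_in = 6507 / 8338 = 0.780 = 78.0%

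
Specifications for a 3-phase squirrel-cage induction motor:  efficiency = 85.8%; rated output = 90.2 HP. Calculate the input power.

P_out = 90.2 × 746 = 67289 W
P_in = P_out/η = 67289/0.858 = 78425 W = 78.4 kW

78.4 kW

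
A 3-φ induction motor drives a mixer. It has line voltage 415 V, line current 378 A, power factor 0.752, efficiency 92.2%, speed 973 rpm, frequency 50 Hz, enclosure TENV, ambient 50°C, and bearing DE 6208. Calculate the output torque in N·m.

P_in = √3·V·I·cosφ = 1.732 × 415 × 378 × 0.752 = 204318 W
P_out = η·P_in = 0.922 × 204318 = 188381 W
n = 973 rpm
ω = 2π×973/60 = 101.9 rad/s
τ = P_out/ω = 188381/101.9 = 1850 N·m

1850 N·m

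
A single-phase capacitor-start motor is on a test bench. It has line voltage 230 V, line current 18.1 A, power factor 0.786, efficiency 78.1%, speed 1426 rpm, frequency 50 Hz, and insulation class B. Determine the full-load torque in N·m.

17.1 N·m

P_in = V·I·cosφ = 230 × 18.1 × 0.786 = 3272 W
P_out = η·P_in = 0.781 × 3272 = 2555 W
n = 1426 rpm
ω = 2π×1426/60 = 149.3 rad/s
τ = P_out/ω = 2555/149.3 = 17.1 N·m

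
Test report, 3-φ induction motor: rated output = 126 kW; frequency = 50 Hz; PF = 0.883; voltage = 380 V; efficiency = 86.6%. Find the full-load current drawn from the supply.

P_out = 126 kW = 126000 W
P_in = P_out / η = 126000 / 0.866 = 145497 W
I_L = P_in / (√3·V_L·cosφ) = 145497 / (1.732 × 380 × 0.883) = 250 A

250 A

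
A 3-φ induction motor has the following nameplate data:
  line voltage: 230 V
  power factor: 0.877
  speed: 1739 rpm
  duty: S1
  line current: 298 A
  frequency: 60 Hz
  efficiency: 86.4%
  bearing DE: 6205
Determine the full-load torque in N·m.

494 N·m

P_in = √3·V·I·cosφ = 1.732 × 230 × 298 × 0.877 = 104110 W
P_out = η·P_in = 0.864 × 104110 = 89951 W
n = 1739 rpm
ω = 2π×1739/60 = 182.1 rad/s
τ = P_out/ω = 89951/182.1 = 494 N·m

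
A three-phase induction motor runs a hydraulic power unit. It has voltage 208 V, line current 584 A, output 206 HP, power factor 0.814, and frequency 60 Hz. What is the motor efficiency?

P_out = 206 × 746 = 153676 W
P_in = √3·V_L·I_L·cosφ = 1.732 × 208 × 584 × 0.814 = 171257 W
η = P_out / P_in = 153676 / 171257 = 0.897 = 89.7%

89.7 %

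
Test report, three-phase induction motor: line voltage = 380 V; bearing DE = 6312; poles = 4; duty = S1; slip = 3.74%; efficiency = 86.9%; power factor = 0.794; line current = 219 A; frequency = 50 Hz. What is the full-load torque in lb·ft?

485 lb·ft

P_in = √3·V·I·cosφ = 1.732 × 380 × 219 × 0.794 = 114445 W
P_out = η·P_in = 0.869 × 114445 = 99453 W
n_s = 120×50/4 = 1500 rpm; n = 1500×(1−0.0374) = 1444 rpm
ω = 2π×1444/60 = 151.2 rad/s
τ = P_out/ω = 99453/151.2 = 657.8 N·m
In lb·ft: 657.8/1.356 = 485 lb·ft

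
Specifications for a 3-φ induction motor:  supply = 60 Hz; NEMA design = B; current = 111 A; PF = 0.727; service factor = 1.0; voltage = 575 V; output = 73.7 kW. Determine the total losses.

P_in = √3·V·I·cosφ = 1.732×575×111×0.727 = 80366 W
P_out = 73700 W
Losses = P_in − P_out = 80366 − 73700 = 6666 W

6670 W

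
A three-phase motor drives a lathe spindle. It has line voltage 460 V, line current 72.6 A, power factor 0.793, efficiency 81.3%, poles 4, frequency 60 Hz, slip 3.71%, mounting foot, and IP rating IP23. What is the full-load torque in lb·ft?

P_in = √3·V·I·cosφ = 1.732 × 460 × 72.6 × 0.793 = 45869 W
P_out = η·P_in = 0.813 × 45869 = 37291 W
n_s = 120×60/4 = 1800 rpm; n = 1800×(1−0.0371) = 1733 rpm
ω = 2π×1733/60 = 181.5 rad/s
τ = P_out/ω = 37291/181.5 = 205.5 N·m
In lb·ft: 205.5/1.356 = 152 lb·ft

152 lb·ft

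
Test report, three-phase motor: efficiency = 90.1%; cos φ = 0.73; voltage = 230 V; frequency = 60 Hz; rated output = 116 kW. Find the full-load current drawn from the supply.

P_out = 116 kW = 116000 W
P_in = P_out / η = 116000 / 0.901 = 128746 W
I_L = P_in / (√3·V_L·cosφ) = 128746 / (1.732 × 230 × 0.73) = 443 A

443 A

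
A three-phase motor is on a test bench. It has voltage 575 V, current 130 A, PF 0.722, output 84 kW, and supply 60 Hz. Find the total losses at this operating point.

9.48 kW

P_in = √3·V·I·cosφ = 1.732×575×130×0.722 = 93475 W
P_out = 84000 W
Losses = P_in − P_out = 93475 − 84000 = 9475 W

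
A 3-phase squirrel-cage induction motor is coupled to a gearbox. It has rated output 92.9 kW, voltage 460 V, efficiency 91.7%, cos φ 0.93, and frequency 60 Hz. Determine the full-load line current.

137 A

P_out = 92.9 kW = 92900 W
P_in = P_out / η = 92900 / 0.917 = 101309 W
I_L = P_in / (√3·V_L·cosφ) = 101309 / (1.732 × 460 × 0.93) = 137 A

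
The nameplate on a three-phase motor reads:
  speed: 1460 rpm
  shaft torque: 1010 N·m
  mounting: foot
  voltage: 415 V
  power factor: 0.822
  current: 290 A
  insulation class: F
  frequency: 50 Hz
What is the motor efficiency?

90.1 %

ω = 2π × 1460/60 = 152.9 rad/s; P_out = τω = 1010 × 152.9 = 154429 W
P_in = √3·V_L·I_L·cosφ = 1.732 × 415 × 290 × 0.822 = 171343 W
η = P_out / P_in = 154429 / 171343 = 0.901 = 90.1%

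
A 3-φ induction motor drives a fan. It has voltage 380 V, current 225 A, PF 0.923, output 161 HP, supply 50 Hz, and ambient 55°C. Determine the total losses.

P_in = √3·V·I·cosφ = 1.732×380×225×0.923 = 136683 W
P_out = 161×746 = 120106 W
Losses = P_in − P_out = 136683 − 120106 = 16577 W

16600 W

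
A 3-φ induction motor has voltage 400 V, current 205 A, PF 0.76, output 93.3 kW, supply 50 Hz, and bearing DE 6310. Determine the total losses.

P_in = √3·V·I·cosφ = 1.732×400×205×0.76 = 107938 W
P_out = 93300 W
Losses = P_in − P_out = 107938 − 93300 = 14638 W

14.6 kW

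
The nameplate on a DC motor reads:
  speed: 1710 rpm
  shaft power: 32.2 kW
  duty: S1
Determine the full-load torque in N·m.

ω = 2π × 1710/60 = 179.1 rad/s
τ = P/ω = 32200/179.1 = 180 N·m

180 N·m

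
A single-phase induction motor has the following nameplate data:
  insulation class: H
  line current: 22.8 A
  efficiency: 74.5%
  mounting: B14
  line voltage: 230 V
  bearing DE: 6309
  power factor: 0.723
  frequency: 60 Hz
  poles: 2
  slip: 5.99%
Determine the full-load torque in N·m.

P_in = V·I·cosφ = 230 × 22.8 × 0.723 = 3791 W
P_out = η·P_in = 0.745 × 3791 = 2824 W
n_s = 120×60/2 = 3600 rpm; n = 3600×(1−0.0599) = 3384 rpm
ω = 2π×3384/60 = 354.4 rad/s
τ = P_out/ω = 2824/354.4 = 7.97 N·m

7.97 N·m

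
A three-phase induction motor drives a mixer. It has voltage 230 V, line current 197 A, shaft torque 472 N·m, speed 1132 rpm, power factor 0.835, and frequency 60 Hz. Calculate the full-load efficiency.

ω = 2π × 1132/60 = 118.5 rad/s; P_out = τω = 472 × 118.5 = 55932 W
P_in = √3·V_L·I_L·cosφ = 1.732 × 230 × 197 × 0.835 = 65528 W
η = P_out / P_in = 55932 / 65528 = 0.854 = 85.4%

85.4 %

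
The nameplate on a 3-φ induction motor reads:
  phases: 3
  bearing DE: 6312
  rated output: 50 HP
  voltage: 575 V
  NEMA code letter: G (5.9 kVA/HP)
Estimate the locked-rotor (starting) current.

296 A

S_LR = 5.9 × 50 = 295 kVA
I_LR = S_LR/(√3·V_L) = 295000/(1.732×575) = 296 A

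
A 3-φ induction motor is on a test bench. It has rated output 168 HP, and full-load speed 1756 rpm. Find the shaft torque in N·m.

682 N·m

P_out = 168 × 746 = 125328 W
ω = 2π × 1756/60 = 183.9 rad/s
τ = P_out/ω = 125328/183.9 = 682 N·m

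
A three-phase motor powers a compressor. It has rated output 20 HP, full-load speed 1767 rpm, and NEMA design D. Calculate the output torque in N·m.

80.6 N·m

P_out = 20 × 746 = 14920 W
ω = 2π × 1767/60 = 185 rad/s
τ = P_out/ω = 14920/185 = 80.6 N·m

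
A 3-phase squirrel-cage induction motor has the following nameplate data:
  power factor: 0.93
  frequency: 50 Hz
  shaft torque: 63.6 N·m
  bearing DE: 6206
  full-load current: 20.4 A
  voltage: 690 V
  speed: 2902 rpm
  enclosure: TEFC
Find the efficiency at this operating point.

85.2 %

ω = 2π × 2902/60 = 303.9 rad/s; P_out = τω = 63.6 × 303.9 = 19328 W
P_in = √3·V_L·I_L·cosφ = 1.732 × 690 × 20.4 × 0.93 = 22673 W
η = P_out / P_in = 19328 / 22673 = 0.852 = 85.2%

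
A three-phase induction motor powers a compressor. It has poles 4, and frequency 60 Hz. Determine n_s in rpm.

n_s = 120f/p = 120×60/4 = 1800 rpm

1800 rpm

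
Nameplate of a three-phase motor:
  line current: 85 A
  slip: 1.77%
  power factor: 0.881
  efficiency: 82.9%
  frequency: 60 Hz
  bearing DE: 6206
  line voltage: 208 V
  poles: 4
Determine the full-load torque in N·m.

P_in = √3·V·I·cosφ = 1.732 × 208 × 85 × 0.881 = 26978 W
P_out = η·P_in = 0.829 × 26978 = 22365 W
n_s = 120×60/4 = 1800 rpm; n = 1800×(1−0.0177) = 1768 rpm
ω = 2π×1768/60 = 185.1 rad/s
τ = P_out/ω = 22365/185.1 = 121 N·m

121 N·m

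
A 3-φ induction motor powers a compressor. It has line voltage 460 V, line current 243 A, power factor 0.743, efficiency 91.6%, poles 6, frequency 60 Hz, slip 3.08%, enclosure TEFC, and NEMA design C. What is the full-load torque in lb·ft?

P_in = √3·V·I·cosφ = 1.732 × 460 × 243 × 0.743 = 143847 W
P_out = η·P_in = 0.916 × 143847 = 131764 W
n_s = 120×60/6 = 1200 rpm; n = 1200×(1−0.0308) = 1163 rpm
ω = 2π×1163/60 = 121.8 rad/s
τ = P_out/ω = 131764/121.8 = 1082 N·m
In lb·ft: 1082/1.356 = 798 lb·ft

798 lb·ft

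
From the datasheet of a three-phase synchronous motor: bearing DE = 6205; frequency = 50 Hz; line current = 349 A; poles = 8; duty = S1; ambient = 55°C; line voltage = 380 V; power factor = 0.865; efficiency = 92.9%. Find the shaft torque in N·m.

P_in = √3·V·I·cosφ = 1.732 × 380 × 349 × 0.865 = 198689 W
P_out = η·P_in = 0.929 × 198689 = 184582 W
n = n_s = 120×50/8 = 750 rpm (synchronous)
ω = 2π×750/60 = 78.54 rad/s
τ = P_out/ω = 184582/78.54 = 2350 N·m

2350 N·m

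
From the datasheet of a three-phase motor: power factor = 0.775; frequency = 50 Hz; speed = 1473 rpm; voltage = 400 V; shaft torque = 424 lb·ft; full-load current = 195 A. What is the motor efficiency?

84.7 %

τ = 424 lb·ft × 1.356 = 574.9 N·m
ω = 2π × 1473/60 = 154.3 rad/s; P_out = τω = 574.9 × 154.3 = 88707 W
P_in = √3·V_L·I_L·cosφ = 1.732 × 400 × 195 × 0.775 = 104699 W
η = P_out / P_in = 88707 / 104699 = 0.847 = 84.7%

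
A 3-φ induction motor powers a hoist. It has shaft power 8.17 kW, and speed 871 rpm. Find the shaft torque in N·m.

ω = 2π × 871/60 = 91.21 rad/s
τ = P/ω = 8170/91.21 = 89.6 N·m

89.6 N·m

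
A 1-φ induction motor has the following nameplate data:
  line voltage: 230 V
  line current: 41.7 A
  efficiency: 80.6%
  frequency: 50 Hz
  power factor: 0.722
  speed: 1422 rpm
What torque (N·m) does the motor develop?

37.5 N·m

P_in = V·I·cosφ = 230 × 41.7 × 0.722 = 6925 W
P_out = η·P_in = 0.806 × 6925 = 5582 W
n = 1422 rpm
ω = 2π×1422/60 = 148.9 rad/s
τ = P_out/ω = 5582/148.9 = 37.5 N·m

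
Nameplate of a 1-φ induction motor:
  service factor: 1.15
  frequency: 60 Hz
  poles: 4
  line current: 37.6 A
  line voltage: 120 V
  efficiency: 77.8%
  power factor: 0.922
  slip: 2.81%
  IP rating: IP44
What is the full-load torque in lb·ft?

13 lb·ft

P_in = V·I·cosφ = 120 × 37.6 × 0.922 = 4160 W
P_out = η·P_in = 0.778 × 4160 = 3236 W
n_s = 120×60/4 = 1800 rpm; n = 1800×(1−0.0281) = 1749 rpm
ω = 2π×1749/60 = 183.2 rad/s
τ = P_out/ω = 3236/183.2 = 17.66 N·m
In lb·ft: 17.66/1.356 = 13 lb·ft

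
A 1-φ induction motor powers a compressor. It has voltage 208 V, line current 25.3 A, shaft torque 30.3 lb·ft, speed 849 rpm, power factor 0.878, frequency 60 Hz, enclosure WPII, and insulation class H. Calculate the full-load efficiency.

τ = 30.3 lb·ft × 1.356 = 41.09 N·m
ω = 2π × 849/60 = 88.91 rad/s; P_out = τω = 41.09 × 88.91 = 3653 W
P_in = V·I·cosφ = 208 × 25.3 × 0.878 = 4620 W
η = P_out / P_in = 3653 / 4620 = 0.791 = 79.1%

79.1 %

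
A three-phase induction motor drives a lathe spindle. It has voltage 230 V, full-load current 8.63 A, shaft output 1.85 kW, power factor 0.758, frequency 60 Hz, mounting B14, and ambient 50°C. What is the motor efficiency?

P_out = 1.85 kW = 1850 W
P_in = √3·V_L·I_L·cosφ = 1.732 × 230 × 8.63 × 0.758 = 2606 W
η = P_out / P_in = 1850 / 2606 = 0.710 = 71.0%

71.0 %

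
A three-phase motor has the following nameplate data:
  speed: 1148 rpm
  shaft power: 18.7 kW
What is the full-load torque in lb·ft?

ω = 2π × 1148/60 = 120.2 rad/s
τ = P/ω = 18700/120.2 = 155.6 N·m
In lb·ft: 155.6/1.356 = 115 lb·ft

115 lb·ft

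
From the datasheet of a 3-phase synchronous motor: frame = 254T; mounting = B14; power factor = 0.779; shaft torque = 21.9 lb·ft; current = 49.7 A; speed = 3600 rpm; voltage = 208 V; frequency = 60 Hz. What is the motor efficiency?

τ = 21.9 lb·ft × 1.356 = 29.7 N·m
ω = 2π × 3600/60 = 377 rad/s; P_out = τω = 29.7 × 377 = 11197 W
P_in = √3·V_L·I_L·cosφ = 1.732 × 208 × 49.7 × 0.779 = 13948 W
η = P_out / P_in = 11197 / 13948 = 0.803 = 80.3%

80.3 %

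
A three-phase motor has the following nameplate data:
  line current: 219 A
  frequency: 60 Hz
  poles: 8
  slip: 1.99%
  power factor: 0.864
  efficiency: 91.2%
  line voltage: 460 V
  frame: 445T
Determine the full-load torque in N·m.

1490 N·m

P_in = √3·V·I·cosφ = 1.732 × 460 × 219 × 0.864 = 150752 W
P_out = η·P_in = 0.912 × 150752 = 137486 W
n_s = 120×60/8 = 900 rpm; n = 900×(1−0.0199) = 882 rpm
ω = 2π×882/60 = 92.36 rad/s
τ = P_out/ω = 137486/92.36 = 1490 N·m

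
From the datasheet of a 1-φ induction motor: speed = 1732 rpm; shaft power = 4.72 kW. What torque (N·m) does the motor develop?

26 N·m

ω = 2π × 1732/60 = 181.4 rad/s
τ = P/ω = 4720/181.4 = 26 N·m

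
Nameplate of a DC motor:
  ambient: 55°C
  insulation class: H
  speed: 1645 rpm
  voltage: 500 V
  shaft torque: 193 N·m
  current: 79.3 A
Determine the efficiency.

83.9 %

ω = 2π × 1645/60 = 172.3 rad/s; P_out = τω = 193 × 172.3 = 33254 W
P_in = V·I = 500 × 79.3 = 39650 W
η = P_out / P_in = 33254 / 39650 = 0.839 = 83.9%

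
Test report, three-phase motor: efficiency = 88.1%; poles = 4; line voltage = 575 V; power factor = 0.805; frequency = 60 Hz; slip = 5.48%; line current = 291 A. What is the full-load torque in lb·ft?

851 lb·ft

P_in = √3·V·I·cosφ = 1.732 × 575 × 291 × 0.805 = 233295 W
P_out = η·P_in = 0.881 × 233295 = 205533 W
n_s = 120×60/4 = 1800 rpm; n = 1800×(1−0.0548) = 1701 rpm
ω = 2π×1701/60 = 178.1 rad/s
τ = P_out/ω = 205533/178.1 = 1154 N·m
In lb·ft: 1154/1.356 = 851 lb·ft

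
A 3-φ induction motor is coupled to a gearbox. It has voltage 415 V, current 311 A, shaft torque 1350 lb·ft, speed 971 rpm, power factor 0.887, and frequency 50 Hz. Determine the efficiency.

τ = 1350 lb·ft × 1.356 = 1831 N·m
ω = 2π × 971/60 = 101.7 rad/s; P_out = τω = 1831 × 101.7 = 186213 W
P_in = √3·V_L·I_L·cosφ = 1.732 × 415 × 311 × 0.887 = 198280 W
η = P_out / P_in = 186213 / 198280 = 0.939 = 93.9%

93.9 %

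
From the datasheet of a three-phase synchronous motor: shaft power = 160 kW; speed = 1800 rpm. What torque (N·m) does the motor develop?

849 N·m

ω = 2π × 1800/60 = 188.5 rad/s
τ = P/ω = 160000/188.5 = 849 N·m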